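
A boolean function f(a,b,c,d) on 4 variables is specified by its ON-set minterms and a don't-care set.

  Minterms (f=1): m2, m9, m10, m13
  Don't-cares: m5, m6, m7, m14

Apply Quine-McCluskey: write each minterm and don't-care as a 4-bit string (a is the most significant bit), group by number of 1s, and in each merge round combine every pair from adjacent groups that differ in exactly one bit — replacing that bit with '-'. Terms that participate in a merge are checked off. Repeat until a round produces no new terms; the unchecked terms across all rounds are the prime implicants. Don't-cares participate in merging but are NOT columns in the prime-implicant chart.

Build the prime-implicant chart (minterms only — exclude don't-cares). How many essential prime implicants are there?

2

size-2^0 implicants → 0010(✓)  0101(✓)  0110(✓)  0111(✓)  1001(✓)  1010(✓)  1101(✓)  1110(✓)
size-2^1 implicants → -010(✓)  -101  -110(✓)  0-10(✓)  01-1  011-  1-01  1-10(✓)
size-2^2 implicants → --10
Unchecked terms (primes): --10, -101, 01-1, 011-, 1-01
Minterm coverage:
  m2 ⊆ --10 [E]
  m9 ⊆ 1-01 [E]
  m10 ⊆ --10 [E]
  m13 ⊆ -101,1-01
E = {--10, 1-01}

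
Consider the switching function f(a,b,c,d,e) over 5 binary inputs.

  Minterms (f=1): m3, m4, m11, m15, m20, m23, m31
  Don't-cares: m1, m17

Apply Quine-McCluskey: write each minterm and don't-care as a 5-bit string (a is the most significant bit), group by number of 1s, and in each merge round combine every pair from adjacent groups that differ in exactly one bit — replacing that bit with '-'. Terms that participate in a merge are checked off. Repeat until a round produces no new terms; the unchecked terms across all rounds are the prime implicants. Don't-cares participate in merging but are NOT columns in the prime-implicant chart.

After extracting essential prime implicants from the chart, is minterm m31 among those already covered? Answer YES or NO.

YES

size-2^0 implicants → 00001(✓)  00011(✓)  00100(✓)  01011(✓)  01111(✓)  10001(✓)  10100(✓)  10111(✓)  11111(✓)
size-2^1 implicants → -0001  -0100  -1111  0-011  000-1  01-11  1-111
Unchecked terms (primes): -0001, -0100, -1111, 0-011, 000-1, 01-11, 1-111
Minterm coverage:
  m3 ⊆ 0-011,000-1
  m4 ⊆ -0100 [E]
  m11 ⊆ 0-011,01-11
  m15 ⊆ -1111,01-11
  m20 ⊆ -0100 [E]
  m23 ⊆ 1-111 [E]
  m31 ⊆ -1111,1-111
E = {-0100, 1-111}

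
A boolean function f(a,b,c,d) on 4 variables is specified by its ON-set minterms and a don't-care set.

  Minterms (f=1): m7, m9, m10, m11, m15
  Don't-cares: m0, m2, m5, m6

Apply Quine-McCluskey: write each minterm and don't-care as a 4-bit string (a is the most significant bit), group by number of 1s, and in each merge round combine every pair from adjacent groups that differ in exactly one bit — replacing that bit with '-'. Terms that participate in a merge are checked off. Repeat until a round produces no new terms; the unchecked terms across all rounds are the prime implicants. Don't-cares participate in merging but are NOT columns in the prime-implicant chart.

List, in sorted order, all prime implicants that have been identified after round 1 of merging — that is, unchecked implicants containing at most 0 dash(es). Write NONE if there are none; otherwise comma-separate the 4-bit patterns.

Round 0: 0000✓ 0010✓ 0101✓ 0110✓ 0111✓ 1001✓ 1010✓ 1011✓ 1111✓
Round 1: -010 -111 0-10 00-0 01-1 011- 1-11 10-1 101-
PIs = {-010, -111, 0-10, 00-0, 01-1, 011-, 1-11, 10-1, 101-}

NONE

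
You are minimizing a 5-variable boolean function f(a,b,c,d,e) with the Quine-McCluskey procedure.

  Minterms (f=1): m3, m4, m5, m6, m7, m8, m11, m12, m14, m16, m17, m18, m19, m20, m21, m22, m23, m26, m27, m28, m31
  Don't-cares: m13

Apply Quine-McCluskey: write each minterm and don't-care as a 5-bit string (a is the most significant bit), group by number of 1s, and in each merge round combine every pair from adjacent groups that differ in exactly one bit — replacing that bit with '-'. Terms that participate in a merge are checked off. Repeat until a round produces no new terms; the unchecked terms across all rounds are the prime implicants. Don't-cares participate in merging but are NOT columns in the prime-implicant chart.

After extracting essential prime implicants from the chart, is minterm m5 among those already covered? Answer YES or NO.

NO

Round 0: 00011✓ 00100✓ 00101✓ 00110✓ 00111✓ 01000✓ 01011✓ 01100✓ 01101✓ 01110✓ 10000✓ 10001✓ 10010✓ 10011✓ 10100✓ 10101✓ 10110✓ 10111✓ 11010✓ 11011✓ 11100✓ 11111✓
Round 1: -0011✓ -0100✓ -0101✓ -0110✓ -0111✓ -1011✓ -1100✓ 0-011✓ 0-100✓ 0-101✓ 0-110✓ 00-11✓ 001-0✓ 001-1✓ 0010-✓ 0011-✓ 01-00 011-0✓ 0110-✓ 1-010✓ 1-011✓ 1-100✓ 1-111✓ 10-00✓ 10-01✓ 10-10✓ 10-11✓ 100-0✓ 100-1✓ 1000-✓ 1001-✓ 101-0✓ 101-1✓ 1010-✓ 1011-✓ 11-11✓ 1101-✓
Round 2: --011 --100 -0-11 -01-0✓ -01-1✓ -010-✓ -011-✓ 0-1-0 0-10- 001--✓ 1--11 1-01- 10--0✓ 10--1✓ 10-0-✓ 10-1-✓ 100--✓ 101--✓
Round 3: -01-- 10---
PIs = {--011, --100, -0-11, -01--, 0-1-0, 0-10-, 01-00, 1--11, 1-01-, 10---}
Coverage chart:
  m3: --011,-0-11
  m4: --100,-01--,0-1-0,0-10-
  m5: -01--,0-10-
  m6: -01--,0-1-0
  m7: -0-11,-01--
  m8: 01-00 ←essential
  m11: --011 ←essential
  m12: --100,0-1-0,0-10-,01-00
  m14: 0-1-0 ←essential
  m16: 10--- ←essential
  m17: 10--- ←essential
  m18: 1-01-,10---
  m19: --011,-0-11,1--11,1-01-,10---
  m20: --100,-01--,10---
  m21: -01--,10---
  m22: -01--,10---
  m23: -0-11,-01--,1--11,10---
  m26: 1-01- ←essential
  m27: --011,1--11,1-01-
  m28: --100 ←essential
  m31: 1--11 ←essential
Essential: --011, --100, 0-1-0, 01-00, 1--11, 1-01-, 10---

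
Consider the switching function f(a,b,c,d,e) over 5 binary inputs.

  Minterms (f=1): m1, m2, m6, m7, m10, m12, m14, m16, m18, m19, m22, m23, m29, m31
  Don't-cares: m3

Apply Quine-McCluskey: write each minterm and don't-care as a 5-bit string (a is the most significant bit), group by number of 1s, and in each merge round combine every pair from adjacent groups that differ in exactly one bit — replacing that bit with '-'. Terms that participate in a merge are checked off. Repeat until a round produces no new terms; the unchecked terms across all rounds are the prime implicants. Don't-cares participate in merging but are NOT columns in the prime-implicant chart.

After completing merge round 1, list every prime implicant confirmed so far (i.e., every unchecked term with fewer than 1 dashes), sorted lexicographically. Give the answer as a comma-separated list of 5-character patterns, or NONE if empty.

NONE

size-2^0 implicants → 00001(✓)  00010(✓)  00011(✓)  00110(✓)  00111(✓)  01010(✓)  01100(✓)  01110(✓)  10000(✓)  10010(✓)  10011(✓)  10110(✓)  10111(✓)  11101(✓)  11111(✓)
size-2^1 implicants → -0010(✓)  -0011(✓)  -0110(✓)  -0111(✓)  0-010(✓)  0-110(✓)  00-10(✓)  00-11(✓)  000-1  0001-(✓)  0011-(✓)  01-10(✓)  011-0  1-111  10-10(✓)  10-11(✓)  100-0  1001-(✓)  1011-(✓)  111-1
size-2^2 implicants → -0-10(✓)  -0-11(✓)  -001-(✓)  -011-(✓)  0--10  00-1-(✓)  10-1-(✓)
size-2^3 implicants → -0-1-
Unchecked terms (primes): -0-1-, 0--10, 000-1, 011-0, 1-111, 100-0, 111-1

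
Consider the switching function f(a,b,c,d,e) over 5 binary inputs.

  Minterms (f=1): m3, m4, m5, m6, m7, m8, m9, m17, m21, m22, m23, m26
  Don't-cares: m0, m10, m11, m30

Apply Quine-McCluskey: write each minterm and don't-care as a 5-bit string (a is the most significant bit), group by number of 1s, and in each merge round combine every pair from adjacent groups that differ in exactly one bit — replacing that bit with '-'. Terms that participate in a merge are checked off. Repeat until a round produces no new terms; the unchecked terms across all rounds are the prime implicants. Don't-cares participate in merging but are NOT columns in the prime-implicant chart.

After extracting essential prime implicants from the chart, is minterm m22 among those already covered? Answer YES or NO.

NO

Round 0: 00000✓ 00011✓ 00100✓ 00101✓ 00110✓ 00111✓ 01000✓ 01001✓ 01010✓ 01011✓ 10001✓ 10101✓ 10110✓ 10111✓ 11010✓ 11110✓
Round 1: -0101✓ -0110✓ -0111✓ -1010 0-000 0-011 00-00 00-11 001-0✓ 001-1✓ 0010-✓ 0011-✓ 010-0✓ 010-1✓ 0100-✓ 0101-✓ 1-110 10-01 101-1✓ 1011-✓ 11-10
Round 2: -01-1 -011- 001-- 010--
PIs = {-01-1, -011-, -1010, 0-000, 0-011, 00-00, 00-11, 001--, 010--, 1-110, 10-01, 11-10}
Coverage chart:
  m3: 0-011,00-11
  m4: 00-00,001--
  m5: -01-1,001--
  m6: -011-,001--
  m7: -01-1,-011-,00-11,001--
  m8: 0-000,010--
  m9: 010-- ←essential
  m17: 10-01 ←essential
  m21: -01-1,10-01
  m22: -011-,1-110
  m23: -01-1,-011-
  m26: -1010,11-10
Essential: 010--, 10-01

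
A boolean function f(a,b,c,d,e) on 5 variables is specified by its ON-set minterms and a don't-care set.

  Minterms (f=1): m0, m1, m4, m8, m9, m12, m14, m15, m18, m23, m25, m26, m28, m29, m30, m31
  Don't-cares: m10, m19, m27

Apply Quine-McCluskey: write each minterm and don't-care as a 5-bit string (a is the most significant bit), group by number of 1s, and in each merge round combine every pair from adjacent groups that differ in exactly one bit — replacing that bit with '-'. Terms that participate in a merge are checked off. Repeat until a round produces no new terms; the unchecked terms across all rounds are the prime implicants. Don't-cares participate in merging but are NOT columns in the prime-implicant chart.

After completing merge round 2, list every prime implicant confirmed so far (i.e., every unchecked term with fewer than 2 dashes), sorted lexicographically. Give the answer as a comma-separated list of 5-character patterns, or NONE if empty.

size-2^0 implicants → 00000(✓)  00001(✓)  00100(✓)  01000(✓)  01001(✓)  01010(✓)  01100(✓)  01110(✓)  01111(✓)  10010(✓)  10011(✓)  10111(✓)  11001(✓)  11010(✓)  11011(✓)  11100(✓)  11101(✓)  11110(✓)  11111(✓)
size-2^1 implicants → -1001  -1010(✓)  -1100(✓)  -1110(✓)  -1111(✓)  0-000(✓)  0-001(✓)  0-100(✓)  00-00(✓)  0000-(✓)  01-00(✓)  01-10(✓)  010-0(✓)  0100-(✓)  011-0(✓)  0111-(✓)  1-010(✓)  1-011(✓)  1-111(✓)  10-11(✓)  1001-(✓)  11-01(✓)  11-10(✓)  11-11(✓)  110-1(✓)  1101-(✓)  111-0(✓)  111-1(✓)  1110-(✓)  1111-(✓)
size-2^2 implicants → -1-10  -11-0  -111-  0--00  0-00-  01--0  1--11  1-01-  11--1  11-1-  111--
Unchecked terms (primes): -1-10, -1001, -11-0, -111-, 0--00, 0-00-, 01--0, 1--11, 1-01-, 11--1, 11-1-, 111--

-1001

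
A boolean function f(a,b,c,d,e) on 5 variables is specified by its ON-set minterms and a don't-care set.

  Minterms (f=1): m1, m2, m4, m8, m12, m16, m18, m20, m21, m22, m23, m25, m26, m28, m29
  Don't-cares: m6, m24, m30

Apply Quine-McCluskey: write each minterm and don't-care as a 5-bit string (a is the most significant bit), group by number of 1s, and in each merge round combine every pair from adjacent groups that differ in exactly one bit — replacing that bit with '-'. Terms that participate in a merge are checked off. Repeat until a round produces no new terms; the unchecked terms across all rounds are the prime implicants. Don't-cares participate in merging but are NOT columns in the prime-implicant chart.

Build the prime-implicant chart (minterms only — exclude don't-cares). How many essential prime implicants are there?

6

size-2^0 implicants → 00001  00010(✓)  00100(✓)  00110(✓)  01000(✓)  01100(✓)  10000(✓)  10010(✓)  10100(✓)  10101(✓)  10110(✓)  10111(✓)  11000(✓)  11001(✓)  11010(✓)  11100(✓)  11101(✓)  11110(✓)
size-2^1 implicants → -0010(✓)  -0100(✓)  -0110(✓)  -1000(✓)  -1100(✓)  0-100(✓)  00-10(✓)  001-0(✓)  01-00(✓)  1-000(✓)  1-010(✓)  1-100(✓)  1-101(✓)  1-110(✓)  10-00(✓)  10-10(✓)  100-0(✓)  101-0(✓)  101-1(✓)  1010-(✓)  1011-(✓)  11-00(✓)  11-01(✓)  11-10(✓)  110-0(✓)  1100-(✓)  111-0(✓)  1110-(✓)
size-2^2 implicants → --100  -0-10  -01-0  -1-00  1--00(✓)  1--10(✓)  1-0-0(✓)  1-1-0(✓)  1-10-  10--0(✓)  101--  11--0(✓)  11-0-
size-2^3 implicants → 1---0
Unchecked terms (primes): --100, -0-10, -01-0, -1-00, 00001, 1---0, 1-10-, 101--, 11-0-
Minterm coverage:
  m1 ⊆ 00001 [E]
  m2 ⊆ -0-10 [E]
  m4 ⊆ --100,-01-0
  m8 ⊆ -1-00 [E]
  m12 ⊆ --100,-1-00
  m16 ⊆ 1---0 [E]
  m18 ⊆ -0-10,1---0
  m20 ⊆ --100,-01-0,1---0,1-10-,101--
  m21 ⊆ 1-10-,101--
  m22 ⊆ -0-10,-01-0,1---0,101--
  m23 ⊆ 101-- [E]
  m25 ⊆ 11-0- [E]
  m26 ⊆ 1---0 [E]
  m28 ⊆ --100,-1-00,1---0,1-10-,11-0-
  m29 ⊆ 1-10-,11-0-
E = {-0-10, -1-00, 00001, 1---0, 101--, 11-0-}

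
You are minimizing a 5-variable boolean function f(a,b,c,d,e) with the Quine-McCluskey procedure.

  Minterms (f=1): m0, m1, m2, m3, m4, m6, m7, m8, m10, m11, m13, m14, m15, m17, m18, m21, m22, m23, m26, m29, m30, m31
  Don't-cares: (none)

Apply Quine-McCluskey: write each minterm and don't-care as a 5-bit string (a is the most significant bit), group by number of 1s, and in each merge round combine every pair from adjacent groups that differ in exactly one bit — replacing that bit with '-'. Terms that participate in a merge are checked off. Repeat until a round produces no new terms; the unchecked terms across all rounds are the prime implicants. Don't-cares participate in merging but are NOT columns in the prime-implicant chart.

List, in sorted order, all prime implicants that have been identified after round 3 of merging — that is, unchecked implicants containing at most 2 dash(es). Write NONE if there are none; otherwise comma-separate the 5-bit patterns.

-0001, -11-1, 0-0-0, 00--0, 000--, 1-1-1, 10-01

Round 0: 00000✓ 00001✓ 00010✓ 00011✓ 00100✓ 00110✓ 00111✓ 01000✓ 01010✓ 01011✓ 01101✓ 01110✓ 01111✓ 10001✓ 10010✓ 10101✓ 10110✓ 10111✓ 11010✓ 11101✓ 11110✓ 11111✓
Round 1: -0001 -0010✓ -0110✓ -0111✓ -1010✓ -1101✓ -1110✓ -1111✓ 0-000✓ 0-010✓ 0-011✓ 0-110✓ 0-111✓ 00-00✓ 00-10✓ 00-11✓ 000-0✓ 000-1✓ 0000-✓ 0001-✓ 001-0✓ 0011-✓ 01-10✓ 01-11✓ 010-0✓ 0101-✓ 011-1✓ 0111-✓ 1-010✓ 1-101✓ 1-110✓ 1-111✓ 10-01 10-10✓ 101-1✓ 1011-✓ 11-10✓ 111-1✓ 1111-✓
Round 2: --010✓ --110✓ --111✓ -0-10✓ -011-✓ -1-10✓ -11-1 -111-✓ 0--10✓ 0--11✓ 0-0-0 0-01-✓ 0-11-✓ 00--0 00-1-✓ 000-- 01-1-✓ 1--10✓ 1-1-1 1-11-✓
Round 3: ---10 --11- 0--1-
PIs = {---10, --11-, -0001, -11-1, 0--1-, 0-0-0, 00--0, 000--, 1-1-1, 10-01}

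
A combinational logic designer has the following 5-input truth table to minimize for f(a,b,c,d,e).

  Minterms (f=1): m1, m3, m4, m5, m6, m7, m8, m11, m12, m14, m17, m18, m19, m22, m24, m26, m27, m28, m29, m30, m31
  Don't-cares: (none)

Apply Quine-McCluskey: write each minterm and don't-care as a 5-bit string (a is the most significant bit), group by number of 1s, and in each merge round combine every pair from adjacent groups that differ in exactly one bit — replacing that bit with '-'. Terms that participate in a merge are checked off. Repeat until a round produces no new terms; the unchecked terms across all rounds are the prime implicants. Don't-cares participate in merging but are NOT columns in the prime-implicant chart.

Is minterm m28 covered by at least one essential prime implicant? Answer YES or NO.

Round 0: 00001✓ 00011✓ 00100✓ 00101✓ 00110✓ 00111✓ 01000✓ 01011✓ 01100✓ 01110✓ 10001✓ 10010✓ 10011✓ 10110✓ 11000✓ 11010✓ 11011✓ 11100✓ 11101✓ 11110✓ 11111✓
Round 1: -0001✓ -0011✓ -0110✓ -1000✓ -1011✓ -1100✓ -1110✓ 0-011✓ 0-100✓ 0-110✓ 00-01✓ 00-11✓ 000-1✓ 001-0✓ 001-1✓ 0010-✓ 0011-✓ 01-00✓ 011-0✓ 1-010✓ 1-011✓ 1-110✓ 10-10✓ 100-1✓ 1001-✓ 11-00✓ 11-10✓ 11-11✓ 110-0✓ 1101-✓ 111-0✓ 111-1✓ 1110-✓ 1111-✓
Round 2: --011 --110 -00-1 -1-00 -11-0 0-1-0 00--1 001-- 1--10 1-01- 11--0 11-1- 111--
PIs = {--011, --110, -00-1, -1-00, -11-0, 0-1-0, 00--1, 001--, 1--10, 1-01-, 11--0, 11-1-, 111--}
Coverage chart:
  m1: -00-1,00--1
  m3: --011,-00-1,00--1
  m4: 0-1-0,001--
  m5: 00--1,001--
  m6: --110,0-1-0,001--
  m7: 00--1,001--
  m8: -1-00 ←essential
  m11: --011 ←essential
  m12: -1-00,-11-0,0-1-0
  m14: --110,-11-0,0-1-0
  m17: -00-1 ←essential
  m18: 1--10,1-01-
  m19: --011,-00-1,1-01-
  m22: --110,1--10
  m24: -1-00,11--0
  m26: 1--10,1-01-,11--0,11-1-
  m27: --011,1-01-,11-1-
  m28: -1-00,-11-0,11--0,111--
  m29: 111-- ←essential
  m30: --110,-11-0,1--10,11--0,11-1-,111--
  m31: 11-1-,111--
Essential: --011, -00-1, -1-00, 111--

YES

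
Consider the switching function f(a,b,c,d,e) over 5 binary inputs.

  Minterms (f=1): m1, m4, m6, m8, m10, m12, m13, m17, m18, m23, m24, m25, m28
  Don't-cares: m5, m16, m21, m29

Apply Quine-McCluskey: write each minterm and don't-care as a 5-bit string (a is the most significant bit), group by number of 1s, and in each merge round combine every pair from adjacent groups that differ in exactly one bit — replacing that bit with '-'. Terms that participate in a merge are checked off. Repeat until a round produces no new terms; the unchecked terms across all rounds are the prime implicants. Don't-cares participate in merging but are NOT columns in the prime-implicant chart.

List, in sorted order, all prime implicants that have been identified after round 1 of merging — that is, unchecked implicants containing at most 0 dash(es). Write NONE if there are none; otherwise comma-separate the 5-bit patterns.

NONE

size-2^0 implicants → 00001(✓)  00100(✓)  00101(✓)  00110(✓)  01000(✓)  01010(✓)  01100(✓)  01101(✓)  10000(✓)  10001(✓)  10010(✓)  10101(✓)  10111(✓)  11000(✓)  11001(✓)  11100(✓)  11101(✓)
size-2^1 implicants → -0001(✓)  -0101(✓)  -1000(✓)  -1100(✓)  -1101(✓)  0-100(✓)  0-101(✓)  00-01(✓)  001-0  0010-(✓)  01-00(✓)  010-0  0110-(✓)  1-000(✓)  1-001(✓)  1-101(✓)  10-01(✓)  100-0  1000-(✓)  101-1  11-00(✓)  11-01(✓)  1100-(✓)  1110-(✓)
size-2^2 implicants → --101  -0-01  -1-00  -110-  0-10-  1--01  1-00-  11-0-
Unchecked terms (primes): --101, -0-01, -1-00, -110-, 0-10-, 001-0, 010-0, 1--01, 1-00-, 100-0, 101-1, 11-0-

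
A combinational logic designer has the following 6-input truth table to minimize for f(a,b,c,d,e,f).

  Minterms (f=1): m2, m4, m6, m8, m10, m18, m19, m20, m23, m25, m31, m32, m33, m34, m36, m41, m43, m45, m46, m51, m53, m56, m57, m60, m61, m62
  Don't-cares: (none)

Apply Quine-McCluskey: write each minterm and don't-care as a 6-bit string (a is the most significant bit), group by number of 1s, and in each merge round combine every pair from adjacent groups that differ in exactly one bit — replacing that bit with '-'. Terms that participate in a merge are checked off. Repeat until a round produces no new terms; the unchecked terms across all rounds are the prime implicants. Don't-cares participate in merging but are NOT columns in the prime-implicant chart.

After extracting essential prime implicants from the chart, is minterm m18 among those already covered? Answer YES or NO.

NO

Round 0: 000010✓ 000100✓ 000110✓ 001000✓ 001010✓ 010010✓ 010011✓ 010100✓ 010111✓ 011001✓ 011111✓ 100000✓ 100001✓ 100010✓ 100100✓ 101001✓ 101011✓ 101101✓ 101110✓ 110011✓ 110101✓ 111000✓ 111001✓ 111100✓ 111101✓ 111110✓
Round 1: -00010 -00100 -10011 -11001 0-0010 0-0100 00-010 000-10 0001-0 0010-0 01-111 010-11 01001- 1-1001✓ 1-1101✓ 1-1110 10-001 100-00 1000-0 10000- 101-01✓ 1010-1 11-101 111-00✓ 111-01✓ 11100-✓ 1111-0 11110-✓
Round 2: 1-1-01 111-0-
PIs = {-00010, -00100, -10011, -11001, 0-0010, 0-0100, 00-010, 000-10, 0001-0, 0010-0, 01-111, 010-11, 01001-, 1-1-01, 1-1110, 10-001, 100-00, 1000-0, 10000-, 1010-1, 11-101, 111-0-, 1111-0}
Coverage chart:
  m2: -00010,0-0010,00-010,000-10
  m4: -00100,0-0100,0001-0
  m6: 000-10,0001-0
  m8: 0010-0 ←essential
  m10: 00-010,0010-0
  m18: 0-0010,01001-
  m19: -10011,010-11,01001-
  m20: 0-0100 ←essential
  m23: 01-111,010-11
  m25: -11001 ←essential
  m31: 01-111 ←essential
  m32: 100-00,1000-0,10000-
  m33: 10-001,10000-
  m34: -00010,1000-0
  m36: -00100,100-00
  m41: 1-1-01,10-001,1010-1
  m43: 1010-1 ←essential
  m45: 1-1-01 ←essential
  m46: 1-1110 ←essential
  m51: -10011 ←essential
  m53: 11-101 ←essential
  m56: 111-0- ←essential
  m57: -11001,1-1-01,111-0-
  m60: 111-0-,1111-0
  m61: 1-1-01,11-101,111-0-
  m62: 1-1110,1111-0
Essential: -10011, -11001, 0-0100, 0010-0, 01-111, 1-1-01, 1-1110, 1010-1, 11-101, 111-0-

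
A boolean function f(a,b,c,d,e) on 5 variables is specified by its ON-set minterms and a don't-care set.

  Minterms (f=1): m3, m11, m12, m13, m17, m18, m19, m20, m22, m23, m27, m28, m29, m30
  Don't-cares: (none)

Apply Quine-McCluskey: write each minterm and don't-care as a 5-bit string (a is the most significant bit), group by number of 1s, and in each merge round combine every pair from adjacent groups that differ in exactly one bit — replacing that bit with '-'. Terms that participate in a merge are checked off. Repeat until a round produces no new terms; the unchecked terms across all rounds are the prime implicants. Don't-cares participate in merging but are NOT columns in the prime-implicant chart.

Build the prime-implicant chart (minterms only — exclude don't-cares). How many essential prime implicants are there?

5

size-2^0 implicants → 00011(✓)  01011(✓)  01100(✓)  01101(✓)  10001(✓)  10010(✓)  10011(✓)  10100(✓)  10110(✓)  10111(✓)  11011(✓)  11100(✓)  11101(✓)  11110(✓)
size-2^1 implicants → -0011(✓)  -1011(✓)  -1100(✓)  -1101(✓)  0-011(✓)  0110-(✓)  1-011(✓)  1-100(✓)  1-110(✓)  10-10(✓)  10-11(✓)  100-1  1001-(✓)  101-0(✓)  1011-(✓)  111-0(✓)  1110-(✓)
size-2^2 implicants → --011  -110-  1-1-0  10-1-
Unchecked terms (primes): --011, -110-, 1-1-0, 10-1-, 100-1
Minterm coverage:
  m3 ⊆ --011 [E]
  m11 ⊆ --011 [E]
  m12 ⊆ -110- [E]
  m13 ⊆ -110- [E]
  m17 ⊆ 100-1 [E]
  m18 ⊆ 10-1- [E]
  m19 ⊆ --011,10-1-,100-1
  m20 ⊆ 1-1-0 [E]
  m22 ⊆ 1-1-0,10-1-
  m23 ⊆ 10-1- [E]
  m27 ⊆ --011 [E]
  m28 ⊆ -110-,1-1-0
  m29 ⊆ -110- [E]
  m30 ⊆ 1-1-0 [E]
E = {--011, -110-, 1-1-0, 10-1-, 100-1}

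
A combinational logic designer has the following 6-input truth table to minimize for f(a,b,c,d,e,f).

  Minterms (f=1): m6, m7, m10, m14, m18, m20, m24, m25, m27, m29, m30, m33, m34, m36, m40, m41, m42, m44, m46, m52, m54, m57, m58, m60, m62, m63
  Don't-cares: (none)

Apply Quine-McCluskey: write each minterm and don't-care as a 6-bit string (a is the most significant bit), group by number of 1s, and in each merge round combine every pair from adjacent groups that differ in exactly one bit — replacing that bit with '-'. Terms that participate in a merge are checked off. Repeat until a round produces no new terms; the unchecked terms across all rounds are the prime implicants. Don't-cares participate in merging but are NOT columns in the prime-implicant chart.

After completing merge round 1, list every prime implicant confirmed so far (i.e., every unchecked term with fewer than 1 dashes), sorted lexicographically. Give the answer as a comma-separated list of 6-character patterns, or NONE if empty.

010010

size-2^0 implicants → 000110(✓)  000111(✓)  001010(✓)  001110(✓)  010010  010100(✓)  011000(✓)  011001(✓)  011011(✓)  011101(✓)  011110(✓)  100001(✓)  100010(✓)  100100(✓)  101000(✓)  101001(✓)  101010(✓)  101100(✓)  101110(✓)  110100(✓)  110110(✓)  111001(✓)  111010(✓)  111100(✓)  111110(✓)  111111(✓)
size-2^1 implicants → -01010(✓)  -01110(✓)  -10100  -11001  -11110(✓)  0-1110(✓)  00-110  00011-  001-10(✓)  011-01  0110-1  01100-  1-0100(✓)  1-1001  1-1010(✓)  1-1100(✓)  1-1110(✓)  10-001  10-010  10-100(✓)  101-00(✓)  101-10(✓)  1010-0(✓)  10100-  1011-0(✓)  11-100(✓)  11-110(✓)  1101-0(✓)  111-10(✓)  1111-0(✓)  11111-
size-2^2 implicants → --1110  -01-10  1--100  1-1-10  1-11-0  101--0  11-1-0
Unchecked terms (primes): --1110, -01-10, -10100, -11001, 00-110, 00011-, 010010, 011-01, 0110-1, 01100-, 1--100, 1-1-10, 1-1001, 1-11-0, 10-001, 10-010, 101--0, 10100-, 11-1-0, 11111-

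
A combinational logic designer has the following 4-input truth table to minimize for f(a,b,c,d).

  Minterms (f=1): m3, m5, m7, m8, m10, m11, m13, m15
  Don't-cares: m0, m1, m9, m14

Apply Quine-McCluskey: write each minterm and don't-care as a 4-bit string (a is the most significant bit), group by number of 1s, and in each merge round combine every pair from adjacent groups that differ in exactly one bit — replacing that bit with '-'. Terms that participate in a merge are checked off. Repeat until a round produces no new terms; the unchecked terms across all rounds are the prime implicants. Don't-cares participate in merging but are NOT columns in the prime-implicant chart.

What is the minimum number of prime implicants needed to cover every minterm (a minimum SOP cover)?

[col 0] 0000*, 0001*, 0011*, 0101*, 0111*, 1000*, 1001*, 1010*, 1011*, 1101*, 1110*, 1111*
[col 1] -000*, -001*, -011*, -101*, -111*, 0-01*, 0-11*, 00-1*, 000-*, 01-1*, 1-01*, 1-10*, 1-11*, 10-0*, 10-1*, 100-*, 101-*, 11-1*, 111-*
[col 2] --01*, --11*, -0-1*, -00-, -1-1*, 0--1*, 1--1*, 1-1-, 10--
[col 3] ---1
Prime implicants: ---1, -00-, 1-1-, 10--
PI chart (minterm → PIs covering it):
  3 | ---1  (sole → essential)
  5 | ---1  (sole → essential)
  7 | ---1  (sole → essential)
  8 | -00-,10--
  10 | 1-1-,10--
  11 | ---1,1-1-,10--
  13 | ---1  (sole → essential)
  15 | ---1,1-1-
Essential prime implicants: ---1
Petrick residual → 10--
Minimum SOP uses 2 PIs: d + ab'

2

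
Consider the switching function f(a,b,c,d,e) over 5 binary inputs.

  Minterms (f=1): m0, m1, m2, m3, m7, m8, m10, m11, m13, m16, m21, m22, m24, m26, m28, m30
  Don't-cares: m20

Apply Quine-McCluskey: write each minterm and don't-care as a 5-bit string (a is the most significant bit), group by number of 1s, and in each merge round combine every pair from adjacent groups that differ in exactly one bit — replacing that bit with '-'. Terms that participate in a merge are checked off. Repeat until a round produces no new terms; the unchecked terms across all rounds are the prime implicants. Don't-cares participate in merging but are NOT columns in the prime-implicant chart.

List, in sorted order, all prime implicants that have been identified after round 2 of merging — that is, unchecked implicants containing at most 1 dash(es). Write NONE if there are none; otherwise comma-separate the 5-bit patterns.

[col 0] 00000*, 00001*, 00010*, 00011*, 00111*, 01000*, 01010*, 01011*, 01101, 10000*, 10100*, 10101*, 10110*, 11000*, 11010*, 11100*, 11110*
[col 1] -0000*, -1000*, -1010*, 0-000*, 0-010*, 0-011*, 00-11, 000-0*, 000-1*, 0000-*, 0001-*, 010-0*, 0101-*, 1-000*, 1-100*, 1-110*, 10-00*, 101-0*, 1010-, 11-00*, 11-10*, 110-0*, 111-0*
[col 2] --000, -10-0, 0-0-0, 0-01-, 000--, 1--00, 1-1-0, 11--0
Prime implicants: --000, -10-0, 0-0-0, 0-01-, 00-11, 000--, 01101, 1--00, 1-1-0, 1010-, 11--0

00-11, 01101, 1010-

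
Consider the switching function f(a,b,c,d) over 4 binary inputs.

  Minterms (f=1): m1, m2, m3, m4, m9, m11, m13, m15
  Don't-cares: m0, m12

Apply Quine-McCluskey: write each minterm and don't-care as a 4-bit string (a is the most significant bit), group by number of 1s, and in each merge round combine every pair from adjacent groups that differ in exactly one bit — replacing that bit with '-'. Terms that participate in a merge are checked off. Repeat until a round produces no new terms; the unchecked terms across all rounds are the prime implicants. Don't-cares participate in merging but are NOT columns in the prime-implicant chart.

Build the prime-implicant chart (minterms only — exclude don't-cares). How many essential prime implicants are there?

Round 0: 0000✓ 0001✓ 0010✓ 0011✓ 0100✓ 1001✓ 1011✓ 1100✓ 1101✓ 1111✓
Round 1: -001✓ -011✓ -100 0-00 00-0✓ 00-1✓ 000-✓ 001-✓ 1-01✓ 1-11✓ 10-1✓ 11-1✓ 110-
Round 2: -0-1 00-- 1--1
PIs = {-0-1, -100, 0-00, 00--, 1--1, 110-}
Coverage chart:
  m1: -0-1,00--
  m2: 00-- ←essential
  m3: -0-1,00--
  m4: -100,0-00
  m9: -0-1,1--1
  m11: -0-1,1--1
  m13: 1--1,110-
  m15: 1--1 ←essential
Essential: 00--, 1--1

2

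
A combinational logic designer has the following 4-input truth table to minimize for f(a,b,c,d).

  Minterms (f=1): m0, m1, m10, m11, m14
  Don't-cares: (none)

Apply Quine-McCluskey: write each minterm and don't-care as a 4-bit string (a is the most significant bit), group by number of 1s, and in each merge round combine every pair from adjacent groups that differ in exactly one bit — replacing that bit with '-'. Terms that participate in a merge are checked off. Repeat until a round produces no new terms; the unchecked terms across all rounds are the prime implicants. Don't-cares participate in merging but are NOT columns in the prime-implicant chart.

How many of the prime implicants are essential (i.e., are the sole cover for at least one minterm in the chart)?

size-2^0 implicants → 0000(✓)  0001(✓)  1010(✓)  1011(✓)  1110(✓)
size-2^1 implicants → 000-  1-10  101-
Unchecked terms (primes): 000-, 1-10, 101-
Minterm coverage:
  m0 ⊆ 000- [E]
  m1 ⊆ 000- [E]
  m10 ⊆ 1-10,101-
  m11 ⊆ 101- [E]
  m14 ⊆ 1-10 [E]
E = {000-, 1-10, 101-}

3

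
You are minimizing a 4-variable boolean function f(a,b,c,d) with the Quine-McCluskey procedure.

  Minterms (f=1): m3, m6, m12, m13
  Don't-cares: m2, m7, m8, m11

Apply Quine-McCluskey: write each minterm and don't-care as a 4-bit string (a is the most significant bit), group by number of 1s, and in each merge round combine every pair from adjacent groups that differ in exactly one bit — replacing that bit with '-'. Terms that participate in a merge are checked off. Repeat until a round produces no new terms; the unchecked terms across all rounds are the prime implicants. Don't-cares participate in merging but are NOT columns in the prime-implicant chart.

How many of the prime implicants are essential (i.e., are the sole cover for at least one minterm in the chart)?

2

Round 0: 0010✓ 0011✓ 0110✓ 0111✓ 1000✓ 1011✓ 1100✓ 1101✓
Round 1: -011 0-10✓ 0-11✓ 001-✓ 011-✓ 1-00 110-
Round 2: 0-1-
PIs = {-011, 0-1-, 1-00, 110-}
Coverage chart:
  m3: -011,0-1-
  m6: 0-1- ←essential
  m12: 1-00,110-
  m13: 110- ←essential
Essential: 0-1-, 110-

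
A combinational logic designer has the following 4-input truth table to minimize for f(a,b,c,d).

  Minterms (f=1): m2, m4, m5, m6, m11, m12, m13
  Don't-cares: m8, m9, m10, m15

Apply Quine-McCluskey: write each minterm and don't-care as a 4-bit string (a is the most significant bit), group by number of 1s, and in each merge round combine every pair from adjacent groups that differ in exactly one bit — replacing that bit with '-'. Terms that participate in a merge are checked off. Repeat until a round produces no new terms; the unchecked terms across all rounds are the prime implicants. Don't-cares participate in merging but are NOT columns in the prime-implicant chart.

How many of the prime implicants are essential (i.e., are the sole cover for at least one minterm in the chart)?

1

size-2^0 implicants → 0010(✓)  0100(✓)  0101(✓)  0110(✓)  1000(✓)  1001(✓)  1010(✓)  1011(✓)  1100(✓)  1101(✓)  1111(✓)
size-2^1 implicants → -010  -100(✓)  -101(✓)  0-10  01-0  010-(✓)  1-00(✓)  1-01(✓)  1-11(✓)  10-0(✓)  10-1(✓)  100-(✓)  101-(✓)  11-1(✓)  110-(✓)
size-2^2 implicants → -10-  1--1  1-0-  10--
Unchecked terms (primes): -010, -10-, 0-10, 01-0, 1--1, 1-0-, 10--
Minterm coverage:
  m2 ⊆ -010,0-10
  m4 ⊆ -10-,01-0
  m5 ⊆ -10- [E]
  m6 ⊆ 0-10,01-0
  m11 ⊆ 1--1,10--
  m12 ⊆ -10-,1-0-
  m13 ⊆ -10-,1--1,1-0-
E = {-10-}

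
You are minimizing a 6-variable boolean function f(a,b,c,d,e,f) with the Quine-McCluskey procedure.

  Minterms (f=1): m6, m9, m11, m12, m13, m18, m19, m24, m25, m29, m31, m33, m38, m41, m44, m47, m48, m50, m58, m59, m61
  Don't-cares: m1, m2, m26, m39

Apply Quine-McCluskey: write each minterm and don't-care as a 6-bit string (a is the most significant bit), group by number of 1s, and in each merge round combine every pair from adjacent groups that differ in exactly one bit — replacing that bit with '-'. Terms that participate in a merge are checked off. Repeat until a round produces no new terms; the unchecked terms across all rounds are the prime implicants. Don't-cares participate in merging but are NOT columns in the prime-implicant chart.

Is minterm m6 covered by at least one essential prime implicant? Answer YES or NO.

Round 0: 000001✓ 000010✓ 000110✓ 001001✓ 001011✓ 001100✓ 001101✓ 010010✓ 010011✓ 011000✓ 011001✓ 011010✓ 011101✓ 011111✓ 100001✓ 100110✓ 100111✓ 101001✓ 101100✓ 101111✓ 110000✓ 110010✓ 111010✓ 111011✓ 111101✓
Round 1: -00001✓ -00110 -01001✓ -01100 -10010✓ -11010✓ -11101 0-0010 0-1001✓ 0-1101✓ 00-001✓ 000-10 001-01✓ 0010-1 00110- 01-010✓ 01001- 011-01✓ 0110-0 01100- 0111-1 10-001✓ 10-111 10011- 11-010✓ 1100-0 11101-
Round 2: -0-001 -1-010 0-1-01
PIs = {-0-001, -00110, -01100, -1-010, -11101, 0-0010, 0-1-01, 000-10, 0010-1, 00110-, 01001-, 0110-0, 01100-, 0111-1, 10-111, 10011-, 1100-0, 11101-}
Coverage chart:
  m6: -00110,000-10
  m9: -0-001,0-1-01,0010-1
  m11: 0010-1 ←essential
  m12: -01100,00110-
  m13: 0-1-01,00110-
  m18: -1-010,0-0010,01001-
  m19: 01001- ←essential
  m24: 0110-0,01100-
  m25: 0-1-01,01100-
  m29: -11101,0-1-01,0111-1
  m31: 0111-1 ←essential
  m33: -0-001 ←essential
  m38: -00110,10011-
  m41: -0-001 ←essential
  m44: -01100 ←essential
  m47: 10-111 ←essential
  m48: 1100-0 ←essential
  m50: -1-010,1100-0
  m58: -1-010,11101-
  m59: 11101- ←essential
  m61: -11101 ←essential
Essential: -0-001, -01100, -11101, 0010-1, 01001-, 0111-1, 10-111, 1100-0, 11101-

NO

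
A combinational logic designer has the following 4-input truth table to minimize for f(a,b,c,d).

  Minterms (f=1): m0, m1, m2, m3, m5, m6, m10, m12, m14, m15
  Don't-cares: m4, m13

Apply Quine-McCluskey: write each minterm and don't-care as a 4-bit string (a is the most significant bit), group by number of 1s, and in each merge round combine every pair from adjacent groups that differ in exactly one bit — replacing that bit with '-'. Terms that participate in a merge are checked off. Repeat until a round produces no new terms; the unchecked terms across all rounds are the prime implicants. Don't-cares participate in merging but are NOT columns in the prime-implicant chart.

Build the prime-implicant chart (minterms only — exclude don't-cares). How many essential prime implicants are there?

3

size-2^0 implicants → 0000(✓)  0001(✓)  0010(✓)  0011(✓)  0100(✓)  0101(✓)  0110(✓)  1010(✓)  1100(✓)  1101(✓)  1110(✓)  1111(✓)
size-2^1 implicants → -010(✓)  -100(✓)  -101(✓)  -110(✓)  0-00(✓)  0-01(✓)  0-10(✓)  00-0(✓)  00-1(✓)  000-(✓)  001-(✓)  01-0(✓)  010-(✓)  1-10(✓)  11-0(✓)  11-1(✓)  110-(✓)  111-(✓)
size-2^2 implicants → --10  -1-0  -10-  0--0  0-0-  00--  11--
Unchecked terms (primes): --10, -1-0, -10-, 0--0, 0-0-, 00--, 11--
Minterm coverage:
  m0 ⊆ 0--0,0-0-,00--
  m1 ⊆ 0-0-,00--
  m2 ⊆ --10,0--0,00--
  m3 ⊆ 00-- [E]
  m5 ⊆ -10-,0-0-
  m6 ⊆ --10,-1-0,0--0
  m10 ⊆ --10 [E]
  m12 ⊆ -1-0,-10-,11--
  m14 ⊆ --10,-1-0,11--
  m15 ⊆ 11-- [E]
E = {--10, 00--, 11--}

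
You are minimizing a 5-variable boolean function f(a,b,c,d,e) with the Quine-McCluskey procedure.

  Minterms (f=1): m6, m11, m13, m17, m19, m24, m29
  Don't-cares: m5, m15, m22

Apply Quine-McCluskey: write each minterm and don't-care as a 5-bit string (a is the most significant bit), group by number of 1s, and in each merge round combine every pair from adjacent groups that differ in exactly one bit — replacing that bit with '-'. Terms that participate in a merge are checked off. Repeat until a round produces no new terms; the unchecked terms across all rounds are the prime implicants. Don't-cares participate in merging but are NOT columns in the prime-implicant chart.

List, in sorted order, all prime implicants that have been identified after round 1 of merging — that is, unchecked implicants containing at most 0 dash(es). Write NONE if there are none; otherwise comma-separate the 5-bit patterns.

11000

[col 0] 00101*, 00110*, 01011*, 01101*, 01111*, 10001*, 10011*, 10110*, 11000, 11101*
[col 1] -0110, -1101, 0-101, 01-11, 011-1, 100-1
Prime implicants: -0110, -1101, 0-101, 01-11, 011-1, 100-1, 11000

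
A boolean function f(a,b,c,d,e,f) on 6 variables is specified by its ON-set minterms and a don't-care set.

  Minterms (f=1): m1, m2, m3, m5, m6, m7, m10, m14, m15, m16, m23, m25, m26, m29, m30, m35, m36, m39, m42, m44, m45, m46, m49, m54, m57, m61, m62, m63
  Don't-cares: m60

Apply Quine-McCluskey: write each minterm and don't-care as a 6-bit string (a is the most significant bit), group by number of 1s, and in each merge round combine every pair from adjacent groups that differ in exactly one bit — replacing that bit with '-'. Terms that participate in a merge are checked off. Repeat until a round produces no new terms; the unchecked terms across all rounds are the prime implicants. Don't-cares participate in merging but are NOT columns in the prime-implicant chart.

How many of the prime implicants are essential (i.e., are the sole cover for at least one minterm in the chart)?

Round 0: 000001✓ 000010✓ 000011✓ 000101✓ 000110✓ 000111✓ 001010✓ 001110✓ 001111✓ 010000 010111✓ 011001✓ 011010✓ 011101✓ 011110✓ 100011✓ 100100✓ 100111✓ 101010✓ 101100✓ 101101✓ 101110✓ 110001✓ 110110✓ 111001✓ 111100✓ 111101✓ 111110✓ 111111✓
Round 1: -00011✓ -00111✓ -01010✓ -01110✓ -11001✓ -11101✓ -11110✓ 0-0111 0-1010✓ 0-1110✓ 00-010✓ 00-110✓ 00-111✓ 000-01✓ 000-10✓ 000-11✓ 0000-1✓ 00001-✓ 0001-1✓ 00011-✓ 001-10✓ 00111-✓ 011-01✓ 011-10✓ 1-1100✓ 1-1101✓ 1-1110✓ 10-100 100-11✓ 101-10✓ 1011-0✓ 10110-✓ 11-001 11-110 111-01✓ 1111-0✓ 1111-1✓ 11110-✓ 11111-✓
Round 2: --1110 -00-11 -01-10 -11-01 0-1-10 00--10 00-11- 000--1 000-1- 1-11-0 1-110- 1111--
PIs = {--1110, -00-11, -01-10, -11-01, 0-0111, 0-1-10, 00--10, 00-11-, 000--1, 000-1-, 010000, 1-11-0, 1-110-, 10-100, 11-001, 11-110, 1111--}
Coverage chart:
  m1: 000--1 ←essential
  m2: 00--10,000-1-
  m3: -00-11,000--1,000-1-
  m5: 000--1 ←essential
  m6: 00--10,00-11-,000-1-
  m7: -00-11,0-0111,00-11-,000--1,000-1-
  m10: -01-10,0-1-10,00--10
  m14: --1110,-01-10,0-1-10,00--10,00-11-
  m15: 00-11- ←essential
  m16: 010000 ←essential
  m23: 0-0111 ←essential
  m25: -11-01 ←essential
  m26: 0-1-10 ←essential
  m29: -11-01 ←essential
  m30: --1110,0-1-10
  m35: -00-11 ←essential
  m36: 10-100 ←essential
  m39: -00-11 ←essential
  m42: -01-10 ←essential
  m44: 1-11-0,1-110-,10-100
  m45: 1-110- ←essential
  m46: --1110,-01-10,1-11-0
  m49: 11-001 ←essential
  m54: 11-110 ←essential
  m57: -11-01,11-001
  m61: -11-01,1-110-,1111--
  m62: --1110,1-11-0,11-110,1111--
  m63: 1111-- ←essential
Essential: -00-11, -01-10, -11-01, 0-0111, 0-1-10, 00-11-, 000--1, 010000, 1-110-, 10-100, 11-001, 11-110, 1111--

13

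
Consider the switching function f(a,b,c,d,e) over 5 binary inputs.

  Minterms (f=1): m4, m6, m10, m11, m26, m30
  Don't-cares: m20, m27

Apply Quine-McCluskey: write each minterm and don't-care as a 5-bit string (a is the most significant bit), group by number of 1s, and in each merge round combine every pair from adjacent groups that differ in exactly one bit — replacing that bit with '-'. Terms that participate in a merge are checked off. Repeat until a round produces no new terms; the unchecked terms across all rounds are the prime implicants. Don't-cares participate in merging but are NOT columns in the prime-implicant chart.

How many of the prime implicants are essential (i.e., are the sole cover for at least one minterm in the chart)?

3

[col 0] 00100*, 00110*, 01010*, 01011*, 10100*, 11010*, 11011*, 11110*
[col 1] -0100, -1010*, -1011*, 001-0, 0101-*, 11-10, 1101-*
[col 2] -101-
Prime implicants: -0100, -101-, 001-0, 11-10
PI chart (minterm → PIs covering it):
  4 | -0100,001-0
  6 | 001-0  (sole → essential)
  10 | -101-  (sole → essential)
  11 | -101-  (sole → essential)
  26 | -101-,11-10
  30 | 11-10  (sole → essential)
Essential prime implicants: -101-, 001-0, 11-10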